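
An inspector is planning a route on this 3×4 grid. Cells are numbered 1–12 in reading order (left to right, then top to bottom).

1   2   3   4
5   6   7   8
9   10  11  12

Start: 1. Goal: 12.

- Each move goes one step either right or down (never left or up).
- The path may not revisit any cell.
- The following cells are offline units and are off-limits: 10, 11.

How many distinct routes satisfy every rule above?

A right/down-only route from 1 to 12 makes exactly 2 down-moves and 3 right-moves in some order.
With no other constraints that would be C(5,2) = 10 routes.
Subtract routes through each blocked cell (inclusion–exclusion for overlaps): − through 10: 3 − through 11: 6 + through 10&11: 3 → 4.
That gives 4 routes.

4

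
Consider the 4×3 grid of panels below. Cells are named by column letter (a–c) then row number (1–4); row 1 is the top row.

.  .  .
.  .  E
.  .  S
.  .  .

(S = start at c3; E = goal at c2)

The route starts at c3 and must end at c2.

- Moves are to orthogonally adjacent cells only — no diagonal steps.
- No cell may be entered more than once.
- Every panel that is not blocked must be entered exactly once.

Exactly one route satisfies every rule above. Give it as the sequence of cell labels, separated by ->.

Need to visit all 12 open cells exactly once, starting at c3 and ending at c2.
Route from c3: down 1 to c4, left 2 to a4, up 1 to a3, right 1 to b3, up 1 to b2, left 1 to a2, up 1 to a1, right 2 to c1, down 1 to c2 — 11 moves in all.
Check: all 12 open cells covered.

c3 -> c4 -> b4 -> a4 -> a3 -> b3 -> b2 -> a2 -> a1 -> b1 -> c1 -> c2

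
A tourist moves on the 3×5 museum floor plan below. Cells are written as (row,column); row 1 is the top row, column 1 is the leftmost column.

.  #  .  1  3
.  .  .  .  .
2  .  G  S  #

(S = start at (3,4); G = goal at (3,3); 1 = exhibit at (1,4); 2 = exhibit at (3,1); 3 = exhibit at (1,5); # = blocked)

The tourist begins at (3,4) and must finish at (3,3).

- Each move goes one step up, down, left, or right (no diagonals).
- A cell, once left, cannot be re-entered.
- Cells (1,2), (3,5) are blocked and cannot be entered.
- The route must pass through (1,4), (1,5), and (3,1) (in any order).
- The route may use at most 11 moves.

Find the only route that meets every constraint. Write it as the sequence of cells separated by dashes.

(3,4) - (2,4) - (2,5) - (1,5) - (1,4) - (1,3) - (2,3) - (2,2) - (2,1) - (3,1) - (3,2) - (3,3)

Any route must reach (1,4), (1,5), and (3,1) and still end at (3,3) within 11 moves, so the order of the required stops is forced.
Route from (3,4): up 1 to (2,4), right 1 to (2,5), up 1 to (1,5), left 2 to (1,3), down 1 to (2,3), left 2 to (2,1), down 1 to (3,1), right 2 to (3,3) — 11 moves in all.
Check: all required cells visited; 11 ≤ 11 moves.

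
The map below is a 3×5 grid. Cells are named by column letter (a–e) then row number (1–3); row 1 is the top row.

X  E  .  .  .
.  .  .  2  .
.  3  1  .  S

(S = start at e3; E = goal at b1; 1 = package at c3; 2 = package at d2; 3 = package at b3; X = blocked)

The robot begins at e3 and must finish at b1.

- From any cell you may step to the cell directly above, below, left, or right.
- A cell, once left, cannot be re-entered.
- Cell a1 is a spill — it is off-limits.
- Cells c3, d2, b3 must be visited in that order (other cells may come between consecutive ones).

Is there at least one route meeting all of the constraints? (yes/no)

Ignoring the required order, 26 revisit-free routes from e3 to b1 pass through all of c3, d2, and b3; the waypoint orders that occur are d2 → c3 → b3 (22); c3 → b3 → d2 (4) — never c3 → d2 → b3.

no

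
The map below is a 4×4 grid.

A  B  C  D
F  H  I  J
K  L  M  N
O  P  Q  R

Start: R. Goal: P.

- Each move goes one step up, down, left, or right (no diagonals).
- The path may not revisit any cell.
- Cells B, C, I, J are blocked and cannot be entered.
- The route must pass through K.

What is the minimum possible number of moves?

6

Any route passes through K somewhere between R and P. Summing Manhattan distances along the two legs (R → K → P) gives a lower bound of 4 + 2 = 6 moves.
A route of 6 moves achieves this: R → N → M → L → K → O → P.
Since 6 matches the lower bound, it is optimal.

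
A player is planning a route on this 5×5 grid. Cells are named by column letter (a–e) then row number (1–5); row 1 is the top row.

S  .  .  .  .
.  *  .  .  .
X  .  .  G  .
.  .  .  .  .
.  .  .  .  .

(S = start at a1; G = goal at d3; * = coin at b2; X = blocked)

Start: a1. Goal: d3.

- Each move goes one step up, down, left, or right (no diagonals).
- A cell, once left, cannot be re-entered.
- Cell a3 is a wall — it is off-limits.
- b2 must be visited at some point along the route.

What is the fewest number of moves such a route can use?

Any route passes through b2 somewhere between a1 and d3. Summing Manhattan distances along the two legs (a1 → b2 → d3) gives a lower bound of 2 + 3 = 5 moves.
A route of 5 moves achieves this: a1 → a2 → b2 → b3 → c3 → d3.
Since 5 matches the lower bound, it is optimal.

5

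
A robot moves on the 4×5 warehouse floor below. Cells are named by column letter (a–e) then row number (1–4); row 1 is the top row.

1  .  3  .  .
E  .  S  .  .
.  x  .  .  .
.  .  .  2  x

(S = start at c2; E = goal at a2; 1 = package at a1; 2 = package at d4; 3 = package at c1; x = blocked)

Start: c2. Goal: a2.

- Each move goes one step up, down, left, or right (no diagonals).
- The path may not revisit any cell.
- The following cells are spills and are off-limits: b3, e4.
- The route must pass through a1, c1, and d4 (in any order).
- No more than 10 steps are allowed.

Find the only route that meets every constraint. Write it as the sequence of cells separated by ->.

The budget equals the shortest possible length, so every move has to be on a shortest route through the required cells.
Route from c2: down 2 to c4, right 1 to d4, up 3 to d1, left 3 to a1, down 1 to a2 — 10 moves in all.
Check: all required cells visited; 10 ≤ 10 moves.

c2 -> c3 -> c4 -> d4 -> d3 -> d2 -> d1 -> c1 -> b1 -> a1 -> a2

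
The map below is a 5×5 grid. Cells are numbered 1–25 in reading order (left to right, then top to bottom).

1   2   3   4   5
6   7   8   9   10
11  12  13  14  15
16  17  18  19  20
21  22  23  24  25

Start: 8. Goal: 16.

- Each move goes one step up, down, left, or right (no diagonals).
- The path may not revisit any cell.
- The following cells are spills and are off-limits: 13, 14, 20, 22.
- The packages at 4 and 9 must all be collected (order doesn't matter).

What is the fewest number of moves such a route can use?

8

Any route passes through 4 and 9 in some order between 8 and 16. Summing Manhattan distances along each leg and taking the cheapest ordering (8 → 4 → 9 → 16) gives a lower bound of 2 + 1 + 5 = 8 moves.
A route of 8 moves achieves this: 8 → 9 → 4 → 3 → 2 → 7 → 12 → 17 → 16.
Since 8 matches the lower bound, it is optimal.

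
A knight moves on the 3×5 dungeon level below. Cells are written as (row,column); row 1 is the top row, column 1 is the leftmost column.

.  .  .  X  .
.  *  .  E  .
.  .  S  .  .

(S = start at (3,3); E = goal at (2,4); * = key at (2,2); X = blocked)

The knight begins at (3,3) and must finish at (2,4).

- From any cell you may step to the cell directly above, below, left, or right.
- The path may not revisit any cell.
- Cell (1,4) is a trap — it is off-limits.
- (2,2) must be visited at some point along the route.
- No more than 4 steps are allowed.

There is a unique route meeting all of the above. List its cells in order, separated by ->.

(3,3) -> (3,2) -> (2,2) -> (2,3) -> (2,4)

The 4-move cap with required stops at (2,2) leaves no slack for detours.
Route from (3,3): left 1 to (3,2), up 1 to (2,2), right 2 to (2,4) — 4 moves in all.
Check: all required cells visited; 4 ≤ 4 moves.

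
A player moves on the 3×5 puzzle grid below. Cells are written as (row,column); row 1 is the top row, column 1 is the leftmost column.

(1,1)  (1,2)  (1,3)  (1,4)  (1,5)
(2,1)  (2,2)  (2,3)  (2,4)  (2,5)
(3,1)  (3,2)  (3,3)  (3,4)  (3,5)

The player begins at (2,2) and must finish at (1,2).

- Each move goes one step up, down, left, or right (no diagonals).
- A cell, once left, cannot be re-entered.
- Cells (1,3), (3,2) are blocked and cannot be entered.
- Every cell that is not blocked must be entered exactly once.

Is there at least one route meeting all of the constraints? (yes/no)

Cell (3,1) has only one open neighbour but is neither the start nor the goal, so a Hamiltonian route would have to both enter and leave it through the same neighbour — impossible without revisiting.

no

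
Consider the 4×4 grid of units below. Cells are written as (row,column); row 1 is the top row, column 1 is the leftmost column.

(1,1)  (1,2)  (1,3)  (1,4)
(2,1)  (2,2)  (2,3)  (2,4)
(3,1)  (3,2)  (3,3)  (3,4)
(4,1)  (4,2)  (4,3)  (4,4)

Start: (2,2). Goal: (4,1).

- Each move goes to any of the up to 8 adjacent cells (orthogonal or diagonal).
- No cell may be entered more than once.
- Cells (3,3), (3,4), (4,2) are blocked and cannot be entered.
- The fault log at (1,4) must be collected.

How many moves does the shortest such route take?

Any route passes through (1,4) somewhere between (2,2) and (4,1). Summing Chebyshev distances along the two legs ((2,2) → (1,4) → (4,1)) gives a lower bound of 2 + 3 = 5 moves.
A route of 5 moves achieves this: (2,2) → (1,3) → (1,4) → (2,3) → (3,2) → (4,1).
Since 5 matches the lower bound, it is optimal.

5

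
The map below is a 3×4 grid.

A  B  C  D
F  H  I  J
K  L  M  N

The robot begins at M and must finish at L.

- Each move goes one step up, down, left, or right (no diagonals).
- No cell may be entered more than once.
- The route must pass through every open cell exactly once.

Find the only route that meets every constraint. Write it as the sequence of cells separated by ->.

M -> N -> J -> D -> C -> I -> H -> B -> A -> F -> K -> L

Need to visit all 12 open cells exactly once, starting at M and ending at L.
Cell A has only two open neighbours (F and B), so the path must pass straight through it: one of those is the cell it's entered from and the other is where it exits.
Route from M: right to N, 2× up (reaching D), left to C, down to I, left to H, up to B, left to A, 2× down (reaching K), right to L — 11 moves in all.
Check: all 12 open cells covered.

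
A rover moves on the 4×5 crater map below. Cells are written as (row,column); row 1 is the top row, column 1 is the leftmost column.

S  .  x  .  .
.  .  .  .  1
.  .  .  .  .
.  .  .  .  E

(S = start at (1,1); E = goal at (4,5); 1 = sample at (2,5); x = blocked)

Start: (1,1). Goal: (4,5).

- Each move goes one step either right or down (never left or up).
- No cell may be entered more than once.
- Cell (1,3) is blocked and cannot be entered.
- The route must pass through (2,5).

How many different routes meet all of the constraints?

A right/down-only route from (1,1) to (4,5) makes exactly 3 down-moves and 4 right-moves in some order.
With no other constraints that would be C(7,3) = 35 routes.
Split at (2,5) and multiply the segment counts (each segment already excludes blocked cells): (1,1)→(2,5): 2; (2,5)→(4,5): 1; product = 2.
That gives 2 routes.

2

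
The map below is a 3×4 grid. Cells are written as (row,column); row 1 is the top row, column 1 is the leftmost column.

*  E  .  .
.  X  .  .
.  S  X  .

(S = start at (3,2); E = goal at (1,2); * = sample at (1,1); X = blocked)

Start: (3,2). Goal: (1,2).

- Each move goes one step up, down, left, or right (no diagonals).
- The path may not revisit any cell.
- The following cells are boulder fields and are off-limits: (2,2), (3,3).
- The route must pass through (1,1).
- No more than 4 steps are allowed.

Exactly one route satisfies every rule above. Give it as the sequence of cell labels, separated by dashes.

(3,2) - (3,1) - (2,1) - (1,1) - (1,2)

Any route must reach (1,1) and still end at (1,2) within 4 moves, so the order of the required stops is forced.
Route from (3,2): left 1 to (3,1), up 2 to (1,1), right 1 to (1,2) — 4 moves in all.
Check: all required cells visited; 4 ≤ 4 moves.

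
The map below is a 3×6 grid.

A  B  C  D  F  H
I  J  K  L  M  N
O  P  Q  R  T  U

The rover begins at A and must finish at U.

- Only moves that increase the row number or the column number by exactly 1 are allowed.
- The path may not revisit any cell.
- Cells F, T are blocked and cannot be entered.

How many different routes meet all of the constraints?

4

A right/down-only route from A to U makes exactly 2 down-moves and 5 right-moves in some order.
With no other constraints that would be C(7,2) = 21 routes.
Subtract routes through each blocked cell (inclusion–exclusion for overlaps): − through F: 3 − through T: 15 + through F&T: 1 → 4.
That gives 4 routes.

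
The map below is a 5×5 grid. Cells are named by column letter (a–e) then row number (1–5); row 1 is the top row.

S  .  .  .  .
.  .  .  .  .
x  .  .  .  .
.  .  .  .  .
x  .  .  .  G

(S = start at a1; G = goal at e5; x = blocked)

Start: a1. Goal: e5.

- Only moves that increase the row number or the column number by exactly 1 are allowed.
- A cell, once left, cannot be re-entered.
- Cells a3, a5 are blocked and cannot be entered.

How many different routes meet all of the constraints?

A right/down-only route from a1 to e5 makes exactly 4 down-moves and 4 right-moves in some order.
With no other constraints that would be C(8,4) = 70 routes.
Subtract routes through each blocked cell (inclusion–exclusion for overlaps): − through a3: 15 − through a5: 1 + through a3&a5: 1 → 55.
That gives 55 routes.

55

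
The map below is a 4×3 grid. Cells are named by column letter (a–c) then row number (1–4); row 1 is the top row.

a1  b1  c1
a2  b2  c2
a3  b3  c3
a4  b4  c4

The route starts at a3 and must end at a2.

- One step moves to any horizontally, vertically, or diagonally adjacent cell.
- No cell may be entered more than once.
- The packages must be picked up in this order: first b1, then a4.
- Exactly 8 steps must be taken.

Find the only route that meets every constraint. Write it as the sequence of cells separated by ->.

The waypoints must appear in the order b1, a4, with no cell reused.
Route from a3: up-right to b2, up to b1, down-right to c2, down to c3, down-left to b4, left to a4, up-right to b3, up-left to a2 — 8 moves in all.
Check: order respected (b1 at step 2, a4 at step 6); 8 moves as required.

a3 -> b2 -> b1 -> c2 -> c3 -> b4 -> a4 -> b3 -> a2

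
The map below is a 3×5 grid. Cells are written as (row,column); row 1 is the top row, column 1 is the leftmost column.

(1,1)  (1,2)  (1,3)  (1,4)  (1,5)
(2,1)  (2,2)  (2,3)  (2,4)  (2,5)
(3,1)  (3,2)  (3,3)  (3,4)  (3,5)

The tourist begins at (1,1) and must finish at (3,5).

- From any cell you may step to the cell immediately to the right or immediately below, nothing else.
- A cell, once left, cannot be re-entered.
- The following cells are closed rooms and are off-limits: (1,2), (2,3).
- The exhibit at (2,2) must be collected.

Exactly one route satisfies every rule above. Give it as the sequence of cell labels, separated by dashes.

Moves only go right or down, so the column and row indices never decrease.
Route from (1,1): down 1 to (2,1), right 1 to (2,2), down 1 to (3,2), right 3 to (3,5) — 6 moves in all.
Check: all required cells visited.

(1,1) - (2,1) - (2,2) - (3,2) - (3,3) - (3,4) - (3,5)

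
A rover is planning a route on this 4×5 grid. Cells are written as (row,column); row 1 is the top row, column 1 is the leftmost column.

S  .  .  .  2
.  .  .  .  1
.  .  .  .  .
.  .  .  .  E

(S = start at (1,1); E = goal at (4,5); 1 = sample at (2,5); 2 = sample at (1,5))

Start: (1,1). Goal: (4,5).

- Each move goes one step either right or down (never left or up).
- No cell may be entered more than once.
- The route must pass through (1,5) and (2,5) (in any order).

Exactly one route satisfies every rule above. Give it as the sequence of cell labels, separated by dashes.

Moves only go right or down, so the column and row indices never decrease.
Route from (1,1): 4× right (reaching (1,5)), 3× down (reaching (4,5)) — 7 moves in all.
Check: all required cells visited.

(1,1) - (1,2) - (1,3) - (1,4) - (1,5) - (2,5) - (3,5) - (4,5)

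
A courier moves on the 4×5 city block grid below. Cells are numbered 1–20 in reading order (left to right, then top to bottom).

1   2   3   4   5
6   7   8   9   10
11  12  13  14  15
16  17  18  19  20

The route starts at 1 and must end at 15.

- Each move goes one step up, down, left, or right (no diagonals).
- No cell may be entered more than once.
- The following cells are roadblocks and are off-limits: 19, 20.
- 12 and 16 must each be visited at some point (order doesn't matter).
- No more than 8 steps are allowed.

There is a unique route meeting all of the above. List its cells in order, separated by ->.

1 -> 6 -> 11 -> 16 -> 17 -> 12 -> 13 -> 14 -> 15

The 8-move cap with required stops at 12, 16 leaves no slack for detours.
Route from 1: 3× down (reaching 16), right to 17, up to 12, 3× right (reaching 15) — 8 moves in all.
Check: all required cells visited; 8 ≤ 8 moves.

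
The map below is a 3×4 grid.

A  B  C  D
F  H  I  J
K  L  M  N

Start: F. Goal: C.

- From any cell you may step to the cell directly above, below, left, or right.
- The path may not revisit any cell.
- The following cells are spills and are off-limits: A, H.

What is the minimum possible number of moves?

The Manhattan distance from F to C is |2−1| + |1−3| = 3, so at least 3 moves are needed.
That bound ignores the blocked cells. Measuring each leg by the fewest moves that actually steer around them (F→C: 5) raises the lower bound to 5.
A route of 5 moves exists: F → K → L → M → I → C.
Since 5 matches that lower bound, it is optimal.

5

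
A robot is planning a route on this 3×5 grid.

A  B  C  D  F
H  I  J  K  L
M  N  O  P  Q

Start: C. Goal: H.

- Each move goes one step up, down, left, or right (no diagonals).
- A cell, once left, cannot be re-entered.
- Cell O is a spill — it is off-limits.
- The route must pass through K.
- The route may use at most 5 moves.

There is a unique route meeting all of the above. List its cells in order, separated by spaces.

C D K J I H

The budget equals the shortest possible length, so every move has to be on a shortest route through the required cells.
Route from C: right to D, down to K, 3× left (reaching H) — 5 moves in all.
Check: all required cells visited; 5 ≤ 5 moves.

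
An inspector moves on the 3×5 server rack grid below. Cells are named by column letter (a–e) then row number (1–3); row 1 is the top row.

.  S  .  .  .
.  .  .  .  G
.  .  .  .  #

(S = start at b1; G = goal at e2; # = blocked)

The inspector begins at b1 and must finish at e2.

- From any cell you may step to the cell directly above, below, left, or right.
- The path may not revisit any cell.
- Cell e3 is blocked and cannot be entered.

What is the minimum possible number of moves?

4

The Manhattan distance from b1 to e2 is |1−2| + |2−5| = 4, so at least 4 moves are needed.
A route of 4 moves achieves this: b1 → b2 → c2 → d2 → e2.
Since 4 matches the lower bound, it is optimal.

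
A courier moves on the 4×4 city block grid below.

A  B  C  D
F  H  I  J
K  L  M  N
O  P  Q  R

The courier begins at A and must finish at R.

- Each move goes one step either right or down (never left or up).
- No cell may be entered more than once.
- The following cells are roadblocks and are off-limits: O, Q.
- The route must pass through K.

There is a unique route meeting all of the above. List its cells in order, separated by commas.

Moves only go right or down, so the column and row indices never decrease.
Route from A: 2× down (reaching K), 3× right (reaching N), down to R — 6 moves in all.
Check: all required cells visited.

A, F, K, L, M, N, R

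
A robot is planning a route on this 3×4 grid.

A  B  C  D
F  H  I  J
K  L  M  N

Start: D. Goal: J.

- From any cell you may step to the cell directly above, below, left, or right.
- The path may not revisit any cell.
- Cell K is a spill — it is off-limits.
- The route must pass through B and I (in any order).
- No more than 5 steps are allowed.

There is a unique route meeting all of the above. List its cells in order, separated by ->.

D -> C -> B -> H -> I -> J

Any route must reach B and I and still end at J within 5 moves, so the order of the required stops is forced.
Route from D: left 2 to B, down 1 to H, right 2 to J — 5 moves in all.
Check: all required cells visited; 5 ≤ 5 moves.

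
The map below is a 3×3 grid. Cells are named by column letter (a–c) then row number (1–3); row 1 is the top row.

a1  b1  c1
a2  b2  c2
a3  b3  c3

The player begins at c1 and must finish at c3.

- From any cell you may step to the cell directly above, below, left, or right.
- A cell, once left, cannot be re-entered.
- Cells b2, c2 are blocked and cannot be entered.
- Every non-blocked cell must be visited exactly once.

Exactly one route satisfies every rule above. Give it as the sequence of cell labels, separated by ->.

Need to visit all 7 open cells exactly once, starting at c1 and ending at c3.
Route from c1: 2× left (reaching a1), 2× down (reaching a3), 2× right (reaching c3) — 6 moves in all.
Check: all 7 open cells covered.

c1 -> b1 -> a1 -> a2 -> a3 -> b3 -> c3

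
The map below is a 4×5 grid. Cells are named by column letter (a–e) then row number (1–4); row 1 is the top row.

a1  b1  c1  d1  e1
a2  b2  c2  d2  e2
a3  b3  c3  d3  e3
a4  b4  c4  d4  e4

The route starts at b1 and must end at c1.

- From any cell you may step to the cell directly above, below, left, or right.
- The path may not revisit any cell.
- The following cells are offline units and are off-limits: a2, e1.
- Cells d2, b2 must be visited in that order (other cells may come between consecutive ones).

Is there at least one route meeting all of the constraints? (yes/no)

Ignoring the required order, 67 revisit-free routes from b1 to c1 pass through all of d2 and b2; the waypoint orders that occur are b2 → d2 (67) — never d2 → b2.

no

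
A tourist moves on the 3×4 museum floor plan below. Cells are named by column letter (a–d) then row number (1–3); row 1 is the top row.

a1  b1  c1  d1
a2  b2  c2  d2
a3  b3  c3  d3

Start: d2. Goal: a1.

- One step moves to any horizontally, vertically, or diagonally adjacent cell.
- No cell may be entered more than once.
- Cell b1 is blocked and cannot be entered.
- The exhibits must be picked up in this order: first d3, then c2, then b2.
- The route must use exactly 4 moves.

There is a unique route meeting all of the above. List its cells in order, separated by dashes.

The waypoints must appear in the order d3, c2, b2, with no cell reused.
Route from d2: down to d3, up-left to c2, left to b2, up-left to a1 — 4 moves in all.
Check: order respected (d3 at step 1, c2 at step 2, b2 at step 3); 4 moves as required.

d2 - d3 - c2 - b2 - a1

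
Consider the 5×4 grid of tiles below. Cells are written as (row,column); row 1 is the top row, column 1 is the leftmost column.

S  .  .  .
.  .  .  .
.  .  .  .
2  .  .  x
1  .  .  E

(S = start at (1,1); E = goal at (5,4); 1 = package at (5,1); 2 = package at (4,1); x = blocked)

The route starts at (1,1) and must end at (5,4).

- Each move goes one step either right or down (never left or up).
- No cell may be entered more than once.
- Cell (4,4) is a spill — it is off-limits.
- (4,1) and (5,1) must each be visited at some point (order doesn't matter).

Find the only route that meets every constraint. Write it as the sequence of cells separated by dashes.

(1,1) - (2,1) - (3,1) - (4,1) - (5,1) - (5,2) - (5,3) - (5,4)

Moves only go right or down, so the column and row indices never decrease.
Route from (1,1): down 4 to (5,1), right 3 to (5,4) — 7 moves in all.
Check: all required cells visited.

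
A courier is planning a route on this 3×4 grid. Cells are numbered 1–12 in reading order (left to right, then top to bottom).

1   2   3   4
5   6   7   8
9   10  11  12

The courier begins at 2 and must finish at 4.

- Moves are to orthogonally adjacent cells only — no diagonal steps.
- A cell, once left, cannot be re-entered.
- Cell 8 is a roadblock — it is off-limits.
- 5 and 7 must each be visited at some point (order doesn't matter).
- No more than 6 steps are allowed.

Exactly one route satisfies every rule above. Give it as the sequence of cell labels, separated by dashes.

2 - 1 - 5 - 6 - 7 - 3 - 4

Any route must reach 5 and 7 and still end at 4 within 6 moves, so the order of the required stops is forced.
Route from 2: left 1 to 1, down 1 to 5, right 2 to 7, up 1 to 3, right 1 to 4 — 6 moves in all.
Check: all required cells visited; 6 ≤ 6 moves.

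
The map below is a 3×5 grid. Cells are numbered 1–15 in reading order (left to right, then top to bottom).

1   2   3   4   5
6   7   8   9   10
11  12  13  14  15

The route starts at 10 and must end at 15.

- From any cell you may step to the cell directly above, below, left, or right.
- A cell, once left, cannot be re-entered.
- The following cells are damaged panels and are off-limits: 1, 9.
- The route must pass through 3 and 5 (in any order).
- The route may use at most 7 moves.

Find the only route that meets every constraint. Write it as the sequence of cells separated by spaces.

10 5 4 3 8 13 14 15

The 7-move cap with required stops at 3, 5 leaves no slack for detours.
Route from 10: up to 5, 2× left (reaching 3), 2× down (reaching 13), 2× right (reaching 15) — 7 moves in all.
Check: all required cells visited; 7 ≤ 7 moves.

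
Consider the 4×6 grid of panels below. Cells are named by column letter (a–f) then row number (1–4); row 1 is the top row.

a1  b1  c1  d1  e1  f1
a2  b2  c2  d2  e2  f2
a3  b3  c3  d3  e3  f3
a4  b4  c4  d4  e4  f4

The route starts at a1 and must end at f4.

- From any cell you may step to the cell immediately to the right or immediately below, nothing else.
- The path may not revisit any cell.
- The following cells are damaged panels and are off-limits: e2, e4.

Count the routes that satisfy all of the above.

11

A right/down-only route from a1 to f4 makes exactly 3 down-moves and 5 right-moves in some order.
With no other constraints that would be C(8,3) = 56 routes.
Subtract routes through each blocked cell (inclusion–exclusion for overlaps): − through e2: 15 − through e4: 35 + through e2&e4: 5 → 11.
That gives 11 routes.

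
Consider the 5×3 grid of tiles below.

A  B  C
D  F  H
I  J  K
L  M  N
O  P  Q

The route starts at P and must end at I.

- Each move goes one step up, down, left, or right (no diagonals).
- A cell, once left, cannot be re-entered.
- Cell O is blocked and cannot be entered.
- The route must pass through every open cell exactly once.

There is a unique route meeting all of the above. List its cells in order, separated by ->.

Need to visit all 14 open cells exactly once, starting at P and ending at I.
Route from P: right to Q, 4× up (reaching C), 2× left (reaching A), down to D, right to F, 2× down (reaching M), left to L, up to I — 13 moves in all.
Check: all 14 open cells covered.

P -> Q -> N -> K -> H -> C -> B -> A -> D -> F -> J -> M -> L -> I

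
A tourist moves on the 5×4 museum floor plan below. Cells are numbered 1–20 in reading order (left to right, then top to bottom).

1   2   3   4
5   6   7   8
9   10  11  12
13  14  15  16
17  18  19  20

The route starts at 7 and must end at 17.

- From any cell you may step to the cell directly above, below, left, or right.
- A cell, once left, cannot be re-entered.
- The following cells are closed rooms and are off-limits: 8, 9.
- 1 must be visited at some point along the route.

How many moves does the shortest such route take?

Any route passes through 1 somewhere between 7 and 17. Summing Manhattan distances along the two legs (7 → 1 → 17) gives a lower bound of 3 + 4 = 7 moves.
That bound ignores the blocked cells. Measuring each leg by the fewest moves that actually steer around them (7→1: 3; 1→17: 6) raises the lower bound to 9.
A route of 9 moves exists: 7 → 3 → 2 → 1 → 5 → 6 → 10 → 14 → 18 → 17.
Since 9 matches that lower bound, it is optimal.

9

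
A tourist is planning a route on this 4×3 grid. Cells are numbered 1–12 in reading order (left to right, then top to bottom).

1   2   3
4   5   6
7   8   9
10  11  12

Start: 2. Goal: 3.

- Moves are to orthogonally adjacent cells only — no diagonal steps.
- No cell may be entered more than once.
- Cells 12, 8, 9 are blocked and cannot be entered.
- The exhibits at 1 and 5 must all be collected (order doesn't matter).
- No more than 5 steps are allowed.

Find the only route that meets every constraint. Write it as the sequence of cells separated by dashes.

2 - 1 - 4 - 5 - 6 - 3

The 5-move cap with required stops at 1, 5 leaves no slack for detours.
Route from 2: left to 1, down to 4, 2× right (reaching 6), up to 3 — 5 moves in all.
Check: all required cells visited; 5 ≤ 5 moves.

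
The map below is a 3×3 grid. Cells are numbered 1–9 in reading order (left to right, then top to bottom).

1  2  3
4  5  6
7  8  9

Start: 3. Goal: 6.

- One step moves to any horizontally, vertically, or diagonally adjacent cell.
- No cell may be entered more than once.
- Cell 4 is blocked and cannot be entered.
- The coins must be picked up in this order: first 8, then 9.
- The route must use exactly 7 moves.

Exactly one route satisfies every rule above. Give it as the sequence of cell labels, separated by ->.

The waypoints must appear in the order 8, 9, with no cell reused.
Route from 3: left 2 to 1, down-right 1 to 5, down-left 1 to 7, right 2 to 9, up 1 to 6 — 7 moves in all.
Check: order respected (8 at step 5, 9 at step 6); 7 moves as required.

3 -> 2 -> 1 -> 5 -> 7 -> 8 -> 9 -> 6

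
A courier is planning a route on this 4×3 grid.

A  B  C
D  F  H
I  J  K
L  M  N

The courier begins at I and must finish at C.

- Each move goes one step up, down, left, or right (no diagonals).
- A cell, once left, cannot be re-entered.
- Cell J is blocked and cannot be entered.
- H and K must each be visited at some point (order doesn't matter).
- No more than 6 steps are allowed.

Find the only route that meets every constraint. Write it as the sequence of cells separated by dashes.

The 6-move cap with required stops at H, K leaves no slack for detours.
Route from I: down to L, 2× right (reaching N), 3× up (reaching C) — 6 moves in all.
Check: all required cells visited; 6 ≤ 6 moves.

I - L - M - N - K - H - C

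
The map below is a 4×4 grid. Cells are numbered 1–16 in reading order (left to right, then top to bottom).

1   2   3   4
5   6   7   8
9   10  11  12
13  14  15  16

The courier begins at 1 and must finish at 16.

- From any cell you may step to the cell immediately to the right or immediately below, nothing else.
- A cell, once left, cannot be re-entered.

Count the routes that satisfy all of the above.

20

A right/down-only route from 1 to 16 makes exactly 3 down-moves and 3 right-moves in some order.
With no other constraints that would be C(6,3) = 20 routes.
That gives 20 routes.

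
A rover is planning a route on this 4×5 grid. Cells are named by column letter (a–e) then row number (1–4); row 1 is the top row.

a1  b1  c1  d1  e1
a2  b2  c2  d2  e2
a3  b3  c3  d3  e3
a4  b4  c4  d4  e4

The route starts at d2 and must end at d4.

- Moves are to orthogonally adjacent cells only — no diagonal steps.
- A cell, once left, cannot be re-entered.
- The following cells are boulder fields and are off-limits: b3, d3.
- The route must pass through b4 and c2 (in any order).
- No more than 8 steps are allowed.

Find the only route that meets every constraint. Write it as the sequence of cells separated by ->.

d2 -> c2 -> b2 -> a2 -> a3 -> a4 -> b4 -> c4 -> d4

The 8-move cap with required stops at b4, c2 leaves no slack for detours.
Route from d2: 3× left (reaching a2), 2× down (reaching a4), 3× right (reaching d4) — 8 moves in all.
Check: all required cells visited; 8 ≤ 8 moves.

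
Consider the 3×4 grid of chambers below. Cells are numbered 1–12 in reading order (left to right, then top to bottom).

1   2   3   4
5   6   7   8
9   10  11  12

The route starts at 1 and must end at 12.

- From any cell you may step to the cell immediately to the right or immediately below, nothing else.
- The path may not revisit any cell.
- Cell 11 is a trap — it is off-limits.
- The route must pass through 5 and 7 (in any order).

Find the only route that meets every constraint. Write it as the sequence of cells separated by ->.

Moves only go right or down, so the column and row indices never decrease.
Route from 1: down to 5, 3× right (reaching 8), down to 12 — 5 moves in all.
Check: all required cells visited.

1 -> 5 -> 6 -> 7 -> 8 -> 12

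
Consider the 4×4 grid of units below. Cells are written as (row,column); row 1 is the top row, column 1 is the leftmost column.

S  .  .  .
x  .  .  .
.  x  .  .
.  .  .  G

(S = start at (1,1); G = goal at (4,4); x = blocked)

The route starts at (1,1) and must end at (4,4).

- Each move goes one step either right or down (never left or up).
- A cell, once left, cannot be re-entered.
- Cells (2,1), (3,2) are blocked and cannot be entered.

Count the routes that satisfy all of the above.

7

A right/down-only route from (1,1) to (4,4) makes exactly 3 down-moves and 3 right-moves in some order.
With no other constraints that would be C(6,3) = 20 routes.
Subtract routes through each blocked cell (inclusion–exclusion for overlaps): − through (2,1): 10 − through (3,2): 9 + through (2,1)&(3,2): 6 → 7.
That gives 7 routes.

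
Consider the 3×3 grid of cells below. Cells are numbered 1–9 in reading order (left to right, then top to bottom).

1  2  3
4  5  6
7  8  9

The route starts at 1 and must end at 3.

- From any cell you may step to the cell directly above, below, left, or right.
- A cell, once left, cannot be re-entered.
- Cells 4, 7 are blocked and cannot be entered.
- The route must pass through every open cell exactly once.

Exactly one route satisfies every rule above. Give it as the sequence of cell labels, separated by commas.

Need to visit all 7 open cells exactly once, starting at 1 and ending at 3.
Route from 1: right to 2, 2× down (reaching 8), right to 9, 2× up (reaching 3) — 6 moves in all.
Check: all 7 open cells covered.

1, 2, 5, 8, 9, 6, 3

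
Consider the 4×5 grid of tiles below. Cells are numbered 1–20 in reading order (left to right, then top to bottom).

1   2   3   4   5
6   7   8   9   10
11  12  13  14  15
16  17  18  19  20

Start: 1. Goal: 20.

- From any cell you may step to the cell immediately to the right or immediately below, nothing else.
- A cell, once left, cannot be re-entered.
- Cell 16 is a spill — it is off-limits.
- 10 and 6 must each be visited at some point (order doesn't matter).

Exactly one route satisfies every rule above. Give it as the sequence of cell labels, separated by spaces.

Moves only go right or down, so the column and row indices never decrease.
Route from 1: down 1 to 6, right 4 to 10, down 2 to 20 — 7 moves in all.
Check: all required cells visited.

1 6 7 8 9 10 15 20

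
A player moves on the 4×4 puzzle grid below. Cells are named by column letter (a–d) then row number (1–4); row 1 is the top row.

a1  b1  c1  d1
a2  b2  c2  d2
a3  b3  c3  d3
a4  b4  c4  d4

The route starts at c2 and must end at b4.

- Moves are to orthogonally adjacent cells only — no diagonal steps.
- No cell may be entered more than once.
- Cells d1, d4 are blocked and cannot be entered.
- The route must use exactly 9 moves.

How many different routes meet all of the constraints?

Need simple routes of exactly 9 moves from c2 to b4 (Manhattan distance 3, so 3 moves are spent on a detour and 3 undoing it).
Enumerating: c2 c1 b1 b2 a2 a3 b3 c3 c4 b4 | c2 c1 b1 a1 a2 a3 b3 c3 c4 b4 | c2 c1 b1 a1 a2 b2 b3 a3 a4 b4 | c2 c1 b1 a1 a2 b2 b3 c3 c4 b4 | c2 c3 b3 b2 b1 a1 a2 a3 a4 b4 | c2 b2 b1 a1 a2 a3 b3 c3 c4 b4 | c2 d2 d3 c3 b3 b2 a2 a3 a4 b4.
That gives 7 routes.

7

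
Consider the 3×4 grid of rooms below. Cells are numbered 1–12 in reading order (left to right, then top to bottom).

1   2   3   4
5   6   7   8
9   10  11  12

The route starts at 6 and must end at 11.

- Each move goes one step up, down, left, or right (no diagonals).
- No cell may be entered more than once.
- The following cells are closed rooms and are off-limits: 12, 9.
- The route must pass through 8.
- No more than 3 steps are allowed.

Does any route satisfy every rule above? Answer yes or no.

no

Even ignoring the no-revisit rule, getting from 6 to 11 via 8 needs at least 2 + 2 = 4 moves (Manhattan distance per leg), which exceeds the 3-move limit.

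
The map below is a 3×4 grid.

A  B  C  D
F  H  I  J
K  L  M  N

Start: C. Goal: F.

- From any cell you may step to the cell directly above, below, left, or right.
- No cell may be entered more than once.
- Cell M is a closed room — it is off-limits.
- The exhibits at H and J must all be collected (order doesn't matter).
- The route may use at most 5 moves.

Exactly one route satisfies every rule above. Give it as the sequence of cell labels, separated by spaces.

The budget equals the shortest possible length, so every move has to be on a shortest route through the required cells.
Route from C: right to D, down to J, 3× left (reaching F) — 5 moves in all.
Check: all required cells visited; 5 ≤ 5 moves.

C D J I H F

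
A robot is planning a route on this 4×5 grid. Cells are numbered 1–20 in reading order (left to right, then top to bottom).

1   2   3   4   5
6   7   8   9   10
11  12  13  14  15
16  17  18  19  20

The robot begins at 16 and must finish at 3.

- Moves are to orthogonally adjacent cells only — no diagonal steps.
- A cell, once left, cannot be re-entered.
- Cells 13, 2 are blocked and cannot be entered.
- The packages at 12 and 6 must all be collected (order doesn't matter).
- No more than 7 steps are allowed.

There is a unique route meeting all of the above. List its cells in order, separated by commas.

The budget equals the shortest possible length, so every move has to be on a shortest route through the required cells.
Route from 16: right to 17, up to 12, left to 11, up to 6, 2× right (reaching 8), up to 3 — 7 moves in all.
Check: all required cells visited; 7 ≤ 7 moves.

16, 17, 12, 11, 6, 7, 8, 3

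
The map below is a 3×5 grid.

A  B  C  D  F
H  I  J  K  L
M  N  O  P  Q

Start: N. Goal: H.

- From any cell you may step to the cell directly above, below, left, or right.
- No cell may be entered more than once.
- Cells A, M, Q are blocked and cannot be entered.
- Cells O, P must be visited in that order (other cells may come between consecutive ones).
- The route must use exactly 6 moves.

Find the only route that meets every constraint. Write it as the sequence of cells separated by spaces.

N O P K J I H

The waypoints must appear in the order O, P, with no cell reused.
Route from N: 2× right (reaching P), up to K, 3× left (reaching H) — 6 moves in all.
Check: order respected (O at step 1, P at step 2); 6 moves as required.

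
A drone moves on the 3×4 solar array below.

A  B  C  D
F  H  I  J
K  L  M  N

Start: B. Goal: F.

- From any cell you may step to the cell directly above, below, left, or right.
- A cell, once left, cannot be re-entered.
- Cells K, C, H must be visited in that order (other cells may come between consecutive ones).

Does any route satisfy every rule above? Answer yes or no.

Ignoring the required order, 4 revisit-free routes from B to F pass through all of K, C, and H; the waypoint orders that occur are C → H → K (3); H → C → K (1) — never K → C → H.

no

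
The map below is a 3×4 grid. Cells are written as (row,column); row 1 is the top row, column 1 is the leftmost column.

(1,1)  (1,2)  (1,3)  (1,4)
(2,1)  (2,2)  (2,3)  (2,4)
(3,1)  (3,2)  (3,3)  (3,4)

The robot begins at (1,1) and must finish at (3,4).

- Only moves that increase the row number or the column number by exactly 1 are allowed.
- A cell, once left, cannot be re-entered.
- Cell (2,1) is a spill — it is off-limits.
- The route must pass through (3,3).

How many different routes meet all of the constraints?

3

A right/down-only route from (1,1) to (3,4) makes exactly 2 down-moves and 3 right-moves in some order.
With no other constraints that would be C(5,2) = 10 routes.
Split at (3,3) and multiply the segment counts (each segment already excludes blocked cells): (1,1)→(3,3): 3; (3,3)→(3,4): 1; product = 3.
That gives 3 routes.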